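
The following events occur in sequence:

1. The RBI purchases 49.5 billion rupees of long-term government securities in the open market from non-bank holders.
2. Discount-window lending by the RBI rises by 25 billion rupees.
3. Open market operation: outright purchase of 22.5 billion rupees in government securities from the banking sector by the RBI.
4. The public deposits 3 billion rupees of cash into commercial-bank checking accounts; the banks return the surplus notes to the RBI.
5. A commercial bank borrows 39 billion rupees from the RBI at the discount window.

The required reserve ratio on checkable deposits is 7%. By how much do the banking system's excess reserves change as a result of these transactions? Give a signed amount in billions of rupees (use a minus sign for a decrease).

Asset purchase (from non-banks) 49.5 billion rupees: reserves +49.5B, deposits +49.5B.
Discount-window loan 25 billion rupees: reserves +25B, deposits 0.
OMO purchase (from banks) 22.5 billion rupees: reserves +22.5B, deposits 0.
Currency deposit 3 billion rupees: reserves +3B, deposits +3B.
Discount-window loan 39 billion rupees: reserves +39B, deposits 0.
Totals: Δreserves = +139B, Δdeposits = +52.5B.
Δrequired reserves = 7% × +52.5B = +3.675B.
Δexcess reserves = Δreserves − Δrequired = +139B − (+3.675B) = +135.325 billion.

+135.325 billion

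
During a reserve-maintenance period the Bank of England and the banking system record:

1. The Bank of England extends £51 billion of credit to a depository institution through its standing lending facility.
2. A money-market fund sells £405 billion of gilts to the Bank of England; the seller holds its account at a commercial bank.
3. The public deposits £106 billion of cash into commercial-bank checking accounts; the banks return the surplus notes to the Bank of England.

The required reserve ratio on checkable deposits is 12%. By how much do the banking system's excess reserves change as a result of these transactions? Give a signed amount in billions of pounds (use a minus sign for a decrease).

Discount-window loan £51 billion: reserves +£51B, deposits 0.
Asset purchase (from non-banks) £405 billion: reserves +£405B, deposits +£405B.
Currency deposit £106 billion: reserves +£106B, deposits +£106B.
Totals: Δreserves = +£562B, Δdeposits = +£511B.
Δrequired reserves = 12% × +£511B = +£61.32B.
Δexcess reserves = Δreserves − Δrequired = +£562B − (+£61.32B) = +£500.68 billion.

+£500.68 billion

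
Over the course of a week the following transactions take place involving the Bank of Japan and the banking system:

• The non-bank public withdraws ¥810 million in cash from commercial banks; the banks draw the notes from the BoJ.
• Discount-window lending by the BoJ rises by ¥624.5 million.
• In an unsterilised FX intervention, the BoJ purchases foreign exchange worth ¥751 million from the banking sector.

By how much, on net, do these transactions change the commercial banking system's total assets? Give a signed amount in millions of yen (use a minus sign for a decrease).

BoJ balance sheet:
  Assets:      Loans to banks +¥624.5M, Foreign assets +¥751M
  Liabilities: Bank reserves +¥565.5M, Currency in circulation +¥810M
Commercial banking system:
  Assets:      Reserves at CB +¥565.5M, Foreign assets −¥751M
  Liabilities: Checkable deposits −¥810M, Borrowings from CB +¥624.5M
Change in total bank assets = -¥185.5 million.

-¥185.5 million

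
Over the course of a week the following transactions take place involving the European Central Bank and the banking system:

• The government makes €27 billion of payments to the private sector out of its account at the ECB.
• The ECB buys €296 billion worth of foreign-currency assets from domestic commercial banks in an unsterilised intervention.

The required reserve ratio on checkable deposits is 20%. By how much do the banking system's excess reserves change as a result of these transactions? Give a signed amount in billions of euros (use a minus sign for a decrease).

+€317.6 billion

Government spending €27 billion: reserves +€27B, deposits +€27B.
FX purchase €296 billion: reserves +€296B, deposits 0.
Totals: Δreserves = +€323B, Δdeposits = +€27B.
Δrequired reserves = 20% × +€27B = +€5.4B.
Δexcess reserves = Δreserves − Δrequired = +€323B − (+€5.4B) = +€317.6 billion.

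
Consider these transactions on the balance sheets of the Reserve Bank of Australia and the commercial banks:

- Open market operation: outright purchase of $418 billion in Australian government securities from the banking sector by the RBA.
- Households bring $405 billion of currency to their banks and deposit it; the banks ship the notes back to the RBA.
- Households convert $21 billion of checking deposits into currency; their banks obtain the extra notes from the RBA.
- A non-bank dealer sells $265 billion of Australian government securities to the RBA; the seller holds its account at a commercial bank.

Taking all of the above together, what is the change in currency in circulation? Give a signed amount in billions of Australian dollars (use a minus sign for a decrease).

-$384 billion

OMO purchase (from banks) $418 billion: no currency enters or leaves circulation → 0.
Currency deposit $405 billion: notes return to the central bank → −$405B.
Currency withdrawal $21 billion: notes leave the central bank → +$21B.
Asset purchase (from non-banks) $265 billion: no currency enters or leaves circulation → 0.
Net: 0 − 405 + 21 + 0 = -$384 billion.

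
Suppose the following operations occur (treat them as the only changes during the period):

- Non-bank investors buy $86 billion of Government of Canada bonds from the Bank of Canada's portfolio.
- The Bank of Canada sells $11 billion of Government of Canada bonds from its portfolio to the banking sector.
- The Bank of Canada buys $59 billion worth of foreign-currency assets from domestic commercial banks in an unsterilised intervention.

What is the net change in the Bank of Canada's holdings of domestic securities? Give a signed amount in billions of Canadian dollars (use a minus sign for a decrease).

-$97 billion

Bank of Canada balance sheet:
  Assets:      Securities −$97B, Foreign assets +$59B
  Liabilities: Bank reserves −$38B
Commercial banking system:
  Assets:      Reserves at CB −$38B, Securities +$11B, Foreign assets −$59B
  Liabilities: Checkable deposits −$86B
So the change in the Bank of Canada's holdings of domestic securities is -$97 billion.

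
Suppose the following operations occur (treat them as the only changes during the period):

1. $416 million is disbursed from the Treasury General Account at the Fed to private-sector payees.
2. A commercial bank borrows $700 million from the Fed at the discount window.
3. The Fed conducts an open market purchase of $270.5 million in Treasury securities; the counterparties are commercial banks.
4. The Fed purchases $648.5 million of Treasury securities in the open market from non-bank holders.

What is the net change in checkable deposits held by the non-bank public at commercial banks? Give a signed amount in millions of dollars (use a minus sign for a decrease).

+$1064.5 million

Government spending $416 million: non-bank counterparties' bank balances rise → +$416M.
Discount-window loan $700 million: the counterparty is a bank, so public deposits are unchanged → 0.
OMO purchase (from banks) $270.5 million: the counterparty is a bank, so public deposits are unchanged → 0.
Asset purchase (from non-banks) $648.5 million: non-bank counterparties' bank balances rise → +$648.5M.
Net: 416 + 0 + 0 + 648.5 = +$1064.5 million.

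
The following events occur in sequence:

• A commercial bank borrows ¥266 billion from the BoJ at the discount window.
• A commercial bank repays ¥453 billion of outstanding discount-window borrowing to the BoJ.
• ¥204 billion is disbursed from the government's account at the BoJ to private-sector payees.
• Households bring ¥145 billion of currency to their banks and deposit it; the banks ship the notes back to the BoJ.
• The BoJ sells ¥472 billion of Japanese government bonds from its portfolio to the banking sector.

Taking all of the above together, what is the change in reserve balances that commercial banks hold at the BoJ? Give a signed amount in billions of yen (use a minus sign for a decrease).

BoJ balance sheet:
  Assets:      Securities −¥472B, Loans to banks −¥187B
  Liabilities: Bank reserves −¥310B, Currency in circulation −¥145B, Government deposits −¥204B
So the change in reserve balances that commercial banks hold at the BoJ is -¥310 billion.

-¥310 billion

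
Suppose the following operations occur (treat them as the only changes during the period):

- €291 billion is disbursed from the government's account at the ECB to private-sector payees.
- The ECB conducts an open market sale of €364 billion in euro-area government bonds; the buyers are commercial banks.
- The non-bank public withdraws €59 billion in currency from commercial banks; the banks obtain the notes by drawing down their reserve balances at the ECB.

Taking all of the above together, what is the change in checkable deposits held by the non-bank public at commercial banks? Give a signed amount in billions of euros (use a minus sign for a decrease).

Government spending €291 billion: non-bank counterparties' bank balances rise → +€291B.
OMO sale (to banks) €364 billion: the counterparty is a bank, so public deposits are unchanged → 0.
Currency withdrawal €59 billion: non-bank counterparties' bank balances fall → −€59B.
Net: 291 + 0 − 59 = +€232 billion.

+€232 billion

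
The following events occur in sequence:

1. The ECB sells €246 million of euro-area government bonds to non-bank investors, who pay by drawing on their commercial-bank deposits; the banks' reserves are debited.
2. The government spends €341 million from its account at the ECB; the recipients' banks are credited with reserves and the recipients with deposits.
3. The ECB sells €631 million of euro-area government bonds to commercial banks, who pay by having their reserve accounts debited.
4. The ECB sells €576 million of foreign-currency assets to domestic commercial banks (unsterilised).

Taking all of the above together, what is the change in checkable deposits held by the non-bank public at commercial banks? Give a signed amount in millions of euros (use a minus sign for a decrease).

Asset sale (to non-banks) €246 million: non-bank counterparties' bank balances fall → −€246M.
Government spending €341 million: non-bank counterparties' bank balances rise → +€341M.
OMO sale (to banks) €631 million: the counterparty is a bank, so public deposits are unchanged → 0.
FX sale €576 million: the counterparty is a bank, so public deposits are unchanged → 0.
Net: −246 + 341 + 0 + 0 = +€95 million.

+€95 million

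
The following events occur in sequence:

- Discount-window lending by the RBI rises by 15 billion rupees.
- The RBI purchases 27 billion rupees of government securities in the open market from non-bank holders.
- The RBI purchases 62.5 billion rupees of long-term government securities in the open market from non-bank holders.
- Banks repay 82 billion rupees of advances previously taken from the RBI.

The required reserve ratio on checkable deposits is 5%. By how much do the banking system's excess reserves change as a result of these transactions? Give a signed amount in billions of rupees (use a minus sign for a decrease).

Discount-window loan 15 billion rupees: reserves +15B, deposits 0.
Asset purchase (from non-banks) 27 billion rupees: reserves +27B, deposits +27B.
Asset purchase (from non-banks) 62.5 billion rupees: reserves +62.5B, deposits +62.5B.
Discount-window repayment 82 billion rupees: reserves −82B, deposits 0.
Totals: Δreserves = +22.5B, Δdeposits = +89.5B.
Δrequired reserves = 5% × +89.5B = +4.475B.
Δexcess reserves = Δreserves − Δrequired = +22.5B − (+4.475B) = +18.025 billion.

+18.025 billion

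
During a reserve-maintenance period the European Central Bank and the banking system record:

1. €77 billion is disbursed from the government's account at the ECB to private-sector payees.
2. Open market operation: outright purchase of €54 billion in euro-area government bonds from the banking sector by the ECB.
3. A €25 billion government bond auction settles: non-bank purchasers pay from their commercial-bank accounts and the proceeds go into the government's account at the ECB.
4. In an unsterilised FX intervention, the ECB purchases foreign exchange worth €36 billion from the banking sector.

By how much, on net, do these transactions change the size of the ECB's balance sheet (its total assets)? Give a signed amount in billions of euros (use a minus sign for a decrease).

Government spending €77 billion: only the composition of liabilities changes → 0.
OMO purchase (from banks) €54 billion: an ECB asset is acquired → +€54B.
Government account inflow €25 billion: only the composition of liabilities changes → 0.
FX purchase €36 billion: an ECB asset is acquired → +€36B.
Net: 0 + 54 + 0 + 36 = +€90 billion.

+€90 billion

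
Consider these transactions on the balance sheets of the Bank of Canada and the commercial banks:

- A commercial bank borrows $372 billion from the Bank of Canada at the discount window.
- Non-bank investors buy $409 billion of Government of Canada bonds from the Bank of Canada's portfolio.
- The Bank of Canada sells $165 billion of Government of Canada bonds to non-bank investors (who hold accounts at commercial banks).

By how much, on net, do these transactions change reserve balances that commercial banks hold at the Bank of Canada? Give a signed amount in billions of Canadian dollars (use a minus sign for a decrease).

Bank of Canada balance sheet:
  Assets:      Securities −$574B, Loans to banks +$372B
  Liabilities: Bank reserves −$202B
Commercial banking system:
  Assets:      Reserves at CB −$202B
  Liabilities: Checkable deposits −$574B, Borrowings from CB +$372B
So the change in reserve balances that commercial banks hold at the Bank of Canada is -$202 billion.

-$202 billion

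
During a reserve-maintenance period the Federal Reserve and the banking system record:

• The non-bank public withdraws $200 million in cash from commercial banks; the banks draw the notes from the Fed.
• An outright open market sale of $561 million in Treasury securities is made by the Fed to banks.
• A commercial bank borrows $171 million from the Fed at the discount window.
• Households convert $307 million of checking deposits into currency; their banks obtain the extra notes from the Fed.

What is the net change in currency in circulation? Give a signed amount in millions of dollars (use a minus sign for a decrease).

Currency withdrawal $200 million: notes leave the central bank → +$200M.
OMO sale (to banks) $561 million: no currency enters or leaves circulation → 0.
Discount-window loan $171 million: no currency enters or leaves circulation → 0.
Currency withdrawal $307 million: notes leave the central bank → +$307M.
Net: 200 + 0 + 0 + 307 = +$507 million.

+$507 million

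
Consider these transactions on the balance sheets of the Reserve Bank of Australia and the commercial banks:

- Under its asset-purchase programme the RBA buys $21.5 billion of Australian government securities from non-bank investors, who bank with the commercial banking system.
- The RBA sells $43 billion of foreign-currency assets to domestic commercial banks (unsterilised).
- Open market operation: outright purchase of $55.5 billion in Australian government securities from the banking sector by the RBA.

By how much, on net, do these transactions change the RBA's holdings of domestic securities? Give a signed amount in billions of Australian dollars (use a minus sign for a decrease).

RBA balance sheet:
  Assets:      Securities +$77B, Foreign assets −$43B
  Liabilities: Bank reserves +$34B
So the change in the RBA's holdings of domestic securities is +$77 billion.

+$77 billion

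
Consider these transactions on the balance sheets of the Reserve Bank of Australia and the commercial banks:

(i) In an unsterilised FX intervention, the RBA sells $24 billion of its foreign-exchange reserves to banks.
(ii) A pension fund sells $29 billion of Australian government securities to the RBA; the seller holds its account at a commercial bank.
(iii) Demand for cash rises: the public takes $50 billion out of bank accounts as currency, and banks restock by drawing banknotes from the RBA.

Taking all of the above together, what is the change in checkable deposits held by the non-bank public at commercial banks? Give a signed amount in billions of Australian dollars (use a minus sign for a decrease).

-$21 billion

RBA balance sheet:
  Assets:      Securities +$29B, Foreign assets −$24B
  Liabilities: Bank reserves −$45B, Currency in circulation +$50B
Commercial banking system:
  Assets:      Reserves at CB −$45B, Foreign assets +$24B
  Liabilities: Checkable deposits −$21B
So the change in checkable deposits held by the non-bank public at commercial banks is -$21 billion.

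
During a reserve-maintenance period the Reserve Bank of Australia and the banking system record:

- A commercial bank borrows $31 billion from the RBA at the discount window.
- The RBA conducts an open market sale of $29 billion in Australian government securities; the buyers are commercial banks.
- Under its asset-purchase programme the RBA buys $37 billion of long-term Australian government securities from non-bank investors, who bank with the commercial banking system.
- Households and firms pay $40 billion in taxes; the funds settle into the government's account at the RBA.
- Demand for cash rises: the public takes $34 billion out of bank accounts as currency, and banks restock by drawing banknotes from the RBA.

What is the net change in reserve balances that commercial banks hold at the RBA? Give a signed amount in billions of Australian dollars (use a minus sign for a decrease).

-$35 billion

Discount-window loan $31 billion: the loan is credited to the bank's reserve account → +$31B.
OMO sale (to banks) $29 billion: the buying banks pay out of their reserve balances → −$29B.
Asset purchase (from non-banks) $37 billion: the RBA pays by crediting reserve accounts → +$37B.
Government account inflow $40 billion: funds move from bank reserves into the government account → −$40B.
Currency withdrawal $34 billion: banks swap reserves for currency → −$34B.
Net: 31 − 29 + 37 − 40 − 34 = -$35 billion.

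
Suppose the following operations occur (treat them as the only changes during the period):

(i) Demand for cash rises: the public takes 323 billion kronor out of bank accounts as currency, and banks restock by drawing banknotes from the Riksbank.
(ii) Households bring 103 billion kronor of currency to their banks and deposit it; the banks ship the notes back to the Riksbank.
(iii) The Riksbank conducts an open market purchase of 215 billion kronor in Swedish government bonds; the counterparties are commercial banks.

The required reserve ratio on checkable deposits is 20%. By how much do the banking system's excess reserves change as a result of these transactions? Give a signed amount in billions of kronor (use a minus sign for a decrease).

Currency withdrawal 323 billion kronor: reserves −323B, deposits −323B.
Currency deposit 103 billion kronor: reserves +103B, deposits +103B.
OMO purchase (from banks) 215 billion kronor: reserves +215B, deposits 0.
Totals: Δreserves = −5B, Δdeposits = −220B.
Δrequired reserves = 20% × −220B = −44B.
Δexcess reserves = Δreserves − Δrequired = −5B − (−44B) = +39 billion.

+39 billion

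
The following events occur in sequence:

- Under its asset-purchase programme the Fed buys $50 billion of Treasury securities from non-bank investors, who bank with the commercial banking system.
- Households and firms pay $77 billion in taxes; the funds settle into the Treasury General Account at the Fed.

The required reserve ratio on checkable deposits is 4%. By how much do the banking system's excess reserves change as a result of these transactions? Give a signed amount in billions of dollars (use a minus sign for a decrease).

Asset purchase (from non-banks) $50 billion: reserves +$50B, deposits +$50B.
Government account inflow $77 billion: reserves −$77B, deposits −$77B.
Totals: Δreserves = −$27B, Δdeposits = −$27B.
Δrequired reserves = 4% × −$27B = −$1.08B.
Δexcess reserves = Δreserves − Δrequired = −$27B − (−$1.08B) = -$25.92 billion.

-$25.92 billion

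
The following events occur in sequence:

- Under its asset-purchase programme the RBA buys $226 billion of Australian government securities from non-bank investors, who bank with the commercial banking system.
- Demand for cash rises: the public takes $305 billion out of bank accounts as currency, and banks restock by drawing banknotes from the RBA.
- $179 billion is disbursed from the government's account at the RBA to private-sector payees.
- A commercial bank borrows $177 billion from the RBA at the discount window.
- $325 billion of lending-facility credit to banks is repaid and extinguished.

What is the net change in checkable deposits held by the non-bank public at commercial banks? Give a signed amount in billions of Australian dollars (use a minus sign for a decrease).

Asset purchase (from non-banks) $226 billion: non-bank counterparties' bank balances rise → +$226B.
Currency withdrawal $305 billion: non-bank counterparties' bank balances fall → −$305B.
Government spending $179 billion: non-bank counterparties' bank balances rise → +$179B.
Discount-window loan $177 billion: the counterparty is a bank, so public deposits are unchanged → 0.
Discount-window repayment $325 billion: the counterparty is a bank, so public deposits are unchanged → 0.
Net: 226 − 305 + 179 + 0 + 0 = +$100 billion.

+$100 billion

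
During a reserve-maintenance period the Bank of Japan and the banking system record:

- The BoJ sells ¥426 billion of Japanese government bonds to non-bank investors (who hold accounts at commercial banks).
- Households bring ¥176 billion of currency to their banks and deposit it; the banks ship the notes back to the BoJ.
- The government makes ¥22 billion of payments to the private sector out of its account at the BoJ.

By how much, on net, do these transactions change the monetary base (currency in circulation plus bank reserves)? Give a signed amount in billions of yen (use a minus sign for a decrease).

Asset sale (to non-banks) ¥426 billion: BoJ balance sheet contracts → −¥426B.
Currency deposit ¥176 billion: just a shift between currency and reserves — both are base money → 0.
Government spending ¥22 billion: a non-base liability converts back to reserves → +¥22B.
Net: −426 + 0 + 22 = -¥404 billion.

-¥404 billion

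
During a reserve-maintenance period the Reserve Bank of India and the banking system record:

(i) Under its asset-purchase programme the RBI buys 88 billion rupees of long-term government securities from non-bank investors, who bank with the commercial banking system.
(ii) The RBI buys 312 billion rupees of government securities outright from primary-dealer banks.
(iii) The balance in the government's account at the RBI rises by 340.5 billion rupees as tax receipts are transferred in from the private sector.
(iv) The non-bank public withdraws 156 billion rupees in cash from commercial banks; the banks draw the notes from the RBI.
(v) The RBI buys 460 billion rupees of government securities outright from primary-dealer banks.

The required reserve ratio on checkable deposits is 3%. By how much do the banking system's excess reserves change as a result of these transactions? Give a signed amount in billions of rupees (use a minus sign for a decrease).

+375.755 billion

Asset purchase (from non-banks) 88 billion rupees: reserves +88B, deposits +88B.
OMO purchase (from banks) 312 billion rupees: reserves +312B, deposits 0.
Government account inflow 340.5 billion rupees: reserves −340.5B, deposits −340.5B.
Currency withdrawal 156 billion rupees: reserves −156B, deposits −156B.
OMO purchase (from banks) 460 billion rupees: reserves +460B, deposits 0.
Totals: Δreserves = +363.5B, Δdeposits = −408.5B.
Δrequired reserves = 3% × −408.5B = −12.255B.
Δexcess reserves = Δreserves − Δrequired = +363.5B − (−12.255B) = +375.755 billion.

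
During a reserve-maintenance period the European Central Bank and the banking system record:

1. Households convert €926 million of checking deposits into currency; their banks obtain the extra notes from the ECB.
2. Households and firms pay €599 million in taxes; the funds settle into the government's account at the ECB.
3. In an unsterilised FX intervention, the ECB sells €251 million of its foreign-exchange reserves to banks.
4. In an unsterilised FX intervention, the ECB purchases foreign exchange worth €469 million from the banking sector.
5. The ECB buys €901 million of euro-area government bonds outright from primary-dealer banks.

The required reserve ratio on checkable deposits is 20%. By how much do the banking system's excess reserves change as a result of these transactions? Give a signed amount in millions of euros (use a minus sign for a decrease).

-€101 million

Currency withdrawal €926 million: reserves −€926M, deposits −€926M.
Government account inflow €599 million: reserves −€599M, deposits −€599M.
FX sale €251 million: reserves −€251M, deposits 0.
FX purchase €469 million: reserves +€469M, deposits 0.
OMO purchase (from banks) €901 million: reserves +€901M, deposits 0.
Totals: Δreserves = −€406M, Δdeposits = −€1525M.
Δrequired reserves = 20% × −€1525M = −€305M.
Δexcess reserves = Δreserves − Δrequired = −€406M − (−€305M) = -€101 million.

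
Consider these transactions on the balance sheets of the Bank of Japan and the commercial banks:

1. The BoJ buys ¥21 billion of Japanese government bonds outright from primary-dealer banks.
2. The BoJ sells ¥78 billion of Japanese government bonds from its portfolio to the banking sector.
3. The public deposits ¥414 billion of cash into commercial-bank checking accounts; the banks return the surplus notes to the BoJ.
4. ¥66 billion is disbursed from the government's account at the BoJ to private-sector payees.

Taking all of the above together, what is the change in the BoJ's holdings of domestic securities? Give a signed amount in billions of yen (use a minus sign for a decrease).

OMO purchase (from banks) ¥21 billion: securities added to the BoJ's portfolio → +¥21B.
OMO sale (to banks) ¥78 billion: securities removed from the BoJ's portfolio → −¥78B.
Currency deposit ¥414 billion: the BoJ's securities portfolio is untouched → 0.
Government spending ¥66 billion: the BoJ's securities portfolio is untouched → 0.
Net: 21 − 78 + 0 + 0 = -¥57 billion.

-¥57 billion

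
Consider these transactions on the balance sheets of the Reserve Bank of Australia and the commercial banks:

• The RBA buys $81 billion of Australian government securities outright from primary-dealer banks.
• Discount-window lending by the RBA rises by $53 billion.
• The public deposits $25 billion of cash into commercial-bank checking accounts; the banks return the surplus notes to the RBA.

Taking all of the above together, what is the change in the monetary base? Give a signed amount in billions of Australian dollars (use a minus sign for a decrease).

OMO purchase (from banks) $81 billion: RBA balance sheet expands → +$81B.
Discount-window loan $53 billion: RBA balance sheet expands → +$53B.
Currency deposit $25 billion: just a shift between currency and reserves — both are base money → 0.
Net: 81 + 53 + 0 = +$134 billion.

+$134 billion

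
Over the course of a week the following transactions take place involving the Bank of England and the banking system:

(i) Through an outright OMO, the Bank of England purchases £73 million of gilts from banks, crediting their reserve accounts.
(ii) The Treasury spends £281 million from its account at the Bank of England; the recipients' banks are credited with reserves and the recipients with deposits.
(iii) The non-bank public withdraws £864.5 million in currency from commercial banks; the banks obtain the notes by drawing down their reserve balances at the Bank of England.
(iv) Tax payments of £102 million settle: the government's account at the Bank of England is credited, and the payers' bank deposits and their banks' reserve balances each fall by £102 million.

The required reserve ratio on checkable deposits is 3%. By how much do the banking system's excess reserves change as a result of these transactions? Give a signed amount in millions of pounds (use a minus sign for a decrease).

-£591.935 million

OMO purchase (from banks) £73 million: reserves +£73M, deposits 0.
Government spending £281 million: reserves +£281M, deposits +£281M.
Currency withdrawal £864.5 million: reserves −£864.5M, deposits −£864.5M.
Government account inflow £102 million: reserves −£102M, deposits −£102M.
Totals: Δreserves = −£612.5M, Δdeposits = −£685.5M.
Δrequired reserves = 3% × −£685.5M = −£20.565M.
Δexcess reserves = Δreserves − Δrequired = −£612.5M − (−£20.565M) = -£591.935 million.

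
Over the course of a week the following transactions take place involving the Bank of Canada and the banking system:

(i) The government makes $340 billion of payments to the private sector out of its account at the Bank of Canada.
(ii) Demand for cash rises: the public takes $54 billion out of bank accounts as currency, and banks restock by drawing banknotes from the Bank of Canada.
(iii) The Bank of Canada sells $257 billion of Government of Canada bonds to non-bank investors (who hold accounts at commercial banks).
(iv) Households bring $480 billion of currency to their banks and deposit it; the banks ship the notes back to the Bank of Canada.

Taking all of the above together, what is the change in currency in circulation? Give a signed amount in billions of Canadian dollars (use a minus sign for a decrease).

Bank of Canada balance sheet:
  Assets:      Securities −$257B
  Liabilities: Bank reserves +$509B, Currency in circulation −$426B, Government deposits −$340B
So the change in currency in circulation is -$426 billion.

-$426 billion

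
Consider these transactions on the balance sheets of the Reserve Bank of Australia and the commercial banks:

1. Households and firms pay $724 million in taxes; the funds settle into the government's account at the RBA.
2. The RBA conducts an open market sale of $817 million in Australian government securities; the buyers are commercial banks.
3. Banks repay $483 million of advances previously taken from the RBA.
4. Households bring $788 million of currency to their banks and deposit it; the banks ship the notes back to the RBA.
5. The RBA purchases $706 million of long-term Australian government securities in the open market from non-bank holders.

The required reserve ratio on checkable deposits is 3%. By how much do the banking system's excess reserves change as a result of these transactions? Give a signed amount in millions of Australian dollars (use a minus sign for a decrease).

-$553.1 million

Government account inflow $724 million: reserves −$724M, deposits −$724M.
OMO sale (to banks) $817 million: reserves −$817M, deposits 0.
Discount-window repayment $483 million: reserves −$483M, deposits 0.
Currency deposit $788 million: reserves +$788M, deposits +$788M.
Asset purchase (from non-banks) $706 million: reserves +$706M, deposits +$706M.
Totals: Δreserves = −$530M, Δdeposits = +$770M.
Δrequired reserves = 3% × +$770M = +$23.1M.
Δexcess reserves = Δreserves − Δrequired = −$530M − (+$23.1M) = -$553.1 million.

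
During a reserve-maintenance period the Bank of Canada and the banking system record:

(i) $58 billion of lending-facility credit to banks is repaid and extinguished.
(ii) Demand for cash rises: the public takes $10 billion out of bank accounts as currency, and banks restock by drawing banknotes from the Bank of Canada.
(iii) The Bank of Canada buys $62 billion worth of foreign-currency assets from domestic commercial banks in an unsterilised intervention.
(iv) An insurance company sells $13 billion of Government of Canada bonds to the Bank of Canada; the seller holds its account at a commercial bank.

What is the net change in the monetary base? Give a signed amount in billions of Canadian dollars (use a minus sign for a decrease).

Discount-window repayment $58 billion: Bank of Canada balance sheet contracts → −$58B.
Currency withdrawal $10 billion: just a shift between currency and reserves — both are base money → 0.
FX purchase $62 billion: Bank of Canada balance sheet expands → +$62B.
Asset purchase (from non-banks) $13 billion: Bank of Canada balance sheet expands → +$13B.
Net: −58 + 0 + 62 + 13 = +$17 billion.

+$17 billion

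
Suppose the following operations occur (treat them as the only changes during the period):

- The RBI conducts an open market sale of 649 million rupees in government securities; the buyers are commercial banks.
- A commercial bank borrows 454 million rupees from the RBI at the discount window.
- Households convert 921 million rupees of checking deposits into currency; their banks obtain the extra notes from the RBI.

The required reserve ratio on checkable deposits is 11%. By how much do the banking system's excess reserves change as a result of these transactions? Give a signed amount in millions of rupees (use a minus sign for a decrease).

OMO sale (to banks) 649 million rupees: reserves −649M, deposits 0.
Discount-window loan 454 million rupees: reserves +454M, deposits 0.
Currency withdrawal 921 million rupees: reserves −921M, deposits −921M.
Totals: Δreserves = −1116M, Δdeposits = −921M.
Δrequired reserves = 11% × −921M = −101.31M.
Δexcess reserves = Δreserves − Δrequired = −1116M − (−101.31M) = -1014.69 million.

-1014.69 million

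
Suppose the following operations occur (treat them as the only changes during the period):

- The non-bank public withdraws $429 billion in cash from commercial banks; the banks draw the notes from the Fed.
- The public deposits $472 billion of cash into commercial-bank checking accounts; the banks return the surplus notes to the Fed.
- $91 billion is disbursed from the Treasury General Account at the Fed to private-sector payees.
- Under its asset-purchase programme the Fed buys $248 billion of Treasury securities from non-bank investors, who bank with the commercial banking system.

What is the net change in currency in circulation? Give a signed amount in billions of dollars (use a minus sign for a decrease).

Currency withdrawal $429 billion: notes leave the central bank → +$429B.
Currency deposit $472 billion: notes return to the central bank → −$472B.
Government spending $91 billion: no currency enters or leaves circulation → 0.
Asset purchase (from non-banks) $248 billion: no currency enters or leaves circulation → 0.
Net: 429 − 472 + 0 + 0 = -$43 billion.

-$43 billion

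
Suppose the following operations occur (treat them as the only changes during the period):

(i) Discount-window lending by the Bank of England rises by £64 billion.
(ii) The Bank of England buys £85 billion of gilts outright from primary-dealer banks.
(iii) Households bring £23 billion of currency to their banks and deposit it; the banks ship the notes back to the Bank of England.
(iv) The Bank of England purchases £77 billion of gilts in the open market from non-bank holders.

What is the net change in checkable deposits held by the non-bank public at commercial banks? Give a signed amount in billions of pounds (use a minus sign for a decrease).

Bank of England balance sheet:
  Assets:      Securities +£162B, Loans to banks +£64B
  Liabilities: Bank reserves +£249B, Currency in circulation −£23B
Commercial banking system:
  Assets:      Reserves at CB +£249B, Securities −£85B
  Liabilities: Checkable deposits +£100B, Borrowings from CB +£64B
So the change in checkable deposits held by the non-bank public at commercial banks is +£100 billion.

+£100 billion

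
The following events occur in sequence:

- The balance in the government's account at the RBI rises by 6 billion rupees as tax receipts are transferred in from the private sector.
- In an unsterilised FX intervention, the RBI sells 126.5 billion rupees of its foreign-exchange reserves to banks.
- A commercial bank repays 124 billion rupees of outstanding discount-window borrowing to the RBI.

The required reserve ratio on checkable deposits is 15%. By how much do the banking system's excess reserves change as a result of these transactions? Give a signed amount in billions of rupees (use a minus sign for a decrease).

Government account inflow 6 billion rupees: reserves −6B, deposits −6B.
FX sale 126.5 billion rupees: reserves −126.5B, deposits 0.
Discount-window repayment 124 billion rupees: reserves −124B, deposits 0.
Totals: Δreserves = −256.5B, Δdeposits = −6B.
Δrequired reserves = 15% × −6B = −0.9B.
Δexcess reserves = Δreserves − Δrequired = −256.5B − (−0.9B) = -255.6 billion.

-255.6 billion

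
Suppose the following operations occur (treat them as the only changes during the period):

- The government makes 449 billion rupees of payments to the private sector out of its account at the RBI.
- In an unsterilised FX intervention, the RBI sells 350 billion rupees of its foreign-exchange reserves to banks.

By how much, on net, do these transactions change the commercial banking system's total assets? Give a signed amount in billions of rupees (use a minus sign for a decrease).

+449 billion

Government spending 449 billion rupees: bank balance sheets expand → +449B.
FX sale 350 billion rupees: just an asset swap on bank balance sheets → 0.
Net: 449 + 0 = +449 billion.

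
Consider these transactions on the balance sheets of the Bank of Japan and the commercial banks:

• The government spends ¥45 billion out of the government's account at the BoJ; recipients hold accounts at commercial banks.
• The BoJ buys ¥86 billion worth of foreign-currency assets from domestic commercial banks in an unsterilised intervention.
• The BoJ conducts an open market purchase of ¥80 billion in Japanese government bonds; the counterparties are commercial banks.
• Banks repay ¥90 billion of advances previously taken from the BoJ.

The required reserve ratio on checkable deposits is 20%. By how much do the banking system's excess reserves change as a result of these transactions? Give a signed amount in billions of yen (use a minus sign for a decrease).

Government spending ¥45 billion: reserves +¥45B, deposits +¥45B.
FX purchase ¥86 billion: reserves +¥86B, deposits 0.
OMO purchase (from banks) ¥80 billion: reserves +¥80B, deposits 0.
Discount-window repayment ¥90 billion: reserves −¥90B, deposits 0.
Totals: Δreserves = +¥121B, Δdeposits = +¥45B.
Δrequired reserves = 20% × +¥45B = +¥9B.
Δexcess reserves = Δreserves − Δrequired = +¥121B − (+¥9B) = +¥112 billion.

+¥112 billion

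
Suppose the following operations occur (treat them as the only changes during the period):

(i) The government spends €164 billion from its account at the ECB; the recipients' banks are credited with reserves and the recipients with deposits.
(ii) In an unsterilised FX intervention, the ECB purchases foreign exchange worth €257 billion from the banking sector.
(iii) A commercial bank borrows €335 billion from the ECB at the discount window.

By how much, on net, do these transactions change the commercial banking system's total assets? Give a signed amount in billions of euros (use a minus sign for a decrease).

ECB balance sheet:
  Assets:      Loans to banks +€335B, Foreign assets +€257B
  Liabilities: Bank reserves +€756B, Government deposits −€164B
Commercial banking system:
  Assets:      Reserves at CB +€756B, Foreign assets −€257B
  Liabilities: Checkable deposits +€164B, Borrowings from CB +€335B
Change in total bank assets = +€499 billion.

+€499 billion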